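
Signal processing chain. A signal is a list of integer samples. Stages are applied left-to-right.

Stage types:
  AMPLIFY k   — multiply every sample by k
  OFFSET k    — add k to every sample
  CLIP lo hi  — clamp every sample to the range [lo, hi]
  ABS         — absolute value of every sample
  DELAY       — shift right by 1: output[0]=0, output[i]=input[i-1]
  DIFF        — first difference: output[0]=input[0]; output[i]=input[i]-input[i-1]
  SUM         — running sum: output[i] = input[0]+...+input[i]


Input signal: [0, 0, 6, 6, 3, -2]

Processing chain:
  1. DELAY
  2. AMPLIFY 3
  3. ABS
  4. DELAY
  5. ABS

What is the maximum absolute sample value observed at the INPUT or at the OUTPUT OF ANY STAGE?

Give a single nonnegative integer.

Answer: 18

Derivation:
Input: [0, 0, 6, 6, 3, -2] (max |s|=6)
Stage 1 (DELAY): [0, 0, 0, 6, 6, 3] = [0, 0, 0, 6, 6, 3] -> [0, 0, 0, 6, 6, 3] (max |s|=6)
Stage 2 (AMPLIFY 3): 0*3=0, 0*3=0, 0*3=0, 6*3=18, 6*3=18, 3*3=9 -> [0, 0, 0, 18, 18, 9] (max |s|=18)
Stage 3 (ABS): |0|=0, |0|=0, |0|=0, |18|=18, |18|=18, |9|=9 -> [0, 0, 0, 18, 18, 9] (max |s|=18)
Stage 4 (DELAY): [0, 0, 0, 0, 18, 18] = [0, 0, 0, 0, 18, 18] -> [0, 0, 0, 0, 18, 18] (max |s|=18)
Stage 5 (ABS): |0|=0, |0|=0, |0|=0, |0|=0, |18|=18, |18|=18 -> [0, 0, 0, 0, 18, 18] (max |s|=18)
Overall max amplitude: 18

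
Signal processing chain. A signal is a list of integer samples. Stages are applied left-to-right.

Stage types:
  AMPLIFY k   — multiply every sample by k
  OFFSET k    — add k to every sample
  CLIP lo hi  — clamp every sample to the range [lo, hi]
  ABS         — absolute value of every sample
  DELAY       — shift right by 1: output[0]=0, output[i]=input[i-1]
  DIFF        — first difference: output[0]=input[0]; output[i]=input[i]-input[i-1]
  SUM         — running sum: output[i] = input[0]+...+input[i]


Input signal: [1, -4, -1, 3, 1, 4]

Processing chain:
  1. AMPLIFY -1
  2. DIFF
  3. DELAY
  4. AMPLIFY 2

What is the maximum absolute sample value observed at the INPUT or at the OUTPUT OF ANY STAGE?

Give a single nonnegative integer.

Answer: 10

Derivation:
Input: [1, -4, -1, 3, 1, 4] (max |s|=4)
Stage 1 (AMPLIFY -1): 1*-1=-1, -4*-1=4, -1*-1=1, 3*-1=-3, 1*-1=-1, 4*-1=-4 -> [-1, 4, 1, -3, -1, -4] (max |s|=4)
Stage 2 (DIFF): s[0]=-1, 4--1=5, 1-4=-3, -3-1=-4, -1--3=2, -4--1=-3 -> [-1, 5, -3, -4, 2, -3] (max |s|=5)
Stage 3 (DELAY): [0, -1, 5, -3, -4, 2] = [0, -1, 5, -3, -4, 2] -> [0, -1, 5, -3, -4, 2] (max |s|=5)
Stage 4 (AMPLIFY 2): 0*2=0, -1*2=-2, 5*2=10, -3*2=-6, -4*2=-8, 2*2=4 -> [0, -2, 10, -6, -8, 4] (max |s|=10)
Overall max amplitude: 10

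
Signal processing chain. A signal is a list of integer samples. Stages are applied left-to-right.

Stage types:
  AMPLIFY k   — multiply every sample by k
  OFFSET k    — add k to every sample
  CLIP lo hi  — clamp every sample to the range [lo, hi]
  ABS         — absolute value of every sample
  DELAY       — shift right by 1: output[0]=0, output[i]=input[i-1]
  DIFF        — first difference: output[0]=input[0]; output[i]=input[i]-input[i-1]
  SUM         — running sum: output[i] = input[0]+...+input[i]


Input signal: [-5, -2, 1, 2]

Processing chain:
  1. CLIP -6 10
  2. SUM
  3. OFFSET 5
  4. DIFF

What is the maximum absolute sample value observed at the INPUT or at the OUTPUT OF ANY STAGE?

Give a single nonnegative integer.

Input: [-5, -2, 1, 2] (max |s|=5)
Stage 1 (CLIP -6 10): clip(-5,-6,10)=-5, clip(-2,-6,10)=-2, clip(1,-6,10)=1, clip(2,-6,10)=2 -> [-5, -2, 1, 2] (max |s|=5)
Stage 2 (SUM): sum[0..0]=-5, sum[0..1]=-7, sum[0..2]=-6, sum[0..3]=-4 -> [-5, -7, -6, -4] (max |s|=7)
Stage 3 (OFFSET 5): -5+5=0, -7+5=-2, -6+5=-1, -4+5=1 -> [0, -2, -1, 1] (max |s|=2)
Stage 4 (DIFF): s[0]=0, -2-0=-2, -1--2=1, 1--1=2 -> [0, -2, 1, 2] (max |s|=2)
Overall max amplitude: 7

Answer: 7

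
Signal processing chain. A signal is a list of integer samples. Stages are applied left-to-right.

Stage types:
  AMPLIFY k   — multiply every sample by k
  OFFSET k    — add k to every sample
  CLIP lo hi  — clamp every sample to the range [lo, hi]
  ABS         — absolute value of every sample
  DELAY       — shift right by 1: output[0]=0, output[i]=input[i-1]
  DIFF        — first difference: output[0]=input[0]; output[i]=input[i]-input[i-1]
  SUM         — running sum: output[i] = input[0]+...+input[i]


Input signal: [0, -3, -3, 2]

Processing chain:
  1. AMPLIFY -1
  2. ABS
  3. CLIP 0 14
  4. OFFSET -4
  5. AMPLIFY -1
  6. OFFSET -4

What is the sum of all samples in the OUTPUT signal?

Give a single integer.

Answer: -8

Derivation:
Input: [0, -3, -3, 2]
Stage 1 (AMPLIFY -1): 0*-1=0, -3*-1=3, -3*-1=3, 2*-1=-2 -> [0, 3, 3, -2]
Stage 2 (ABS): |0|=0, |3|=3, |3|=3, |-2|=2 -> [0, 3, 3, 2]
Stage 3 (CLIP 0 14): clip(0,0,14)=0, clip(3,0,14)=3, clip(3,0,14)=3, clip(2,0,14)=2 -> [0, 3, 3, 2]
Stage 4 (OFFSET -4): 0+-4=-4, 3+-4=-1, 3+-4=-1, 2+-4=-2 -> [-4, -1, -1, -2]
Stage 5 (AMPLIFY -1): -4*-1=4, -1*-1=1, -1*-1=1, -2*-1=2 -> [4, 1, 1, 2]
Stage 6 (OFFSET -4): 4+-4=0, 1+-4=-3, 1+-4=-3, 2+-4=-2 -> [0, -3, -3, -2]
Output sum: -8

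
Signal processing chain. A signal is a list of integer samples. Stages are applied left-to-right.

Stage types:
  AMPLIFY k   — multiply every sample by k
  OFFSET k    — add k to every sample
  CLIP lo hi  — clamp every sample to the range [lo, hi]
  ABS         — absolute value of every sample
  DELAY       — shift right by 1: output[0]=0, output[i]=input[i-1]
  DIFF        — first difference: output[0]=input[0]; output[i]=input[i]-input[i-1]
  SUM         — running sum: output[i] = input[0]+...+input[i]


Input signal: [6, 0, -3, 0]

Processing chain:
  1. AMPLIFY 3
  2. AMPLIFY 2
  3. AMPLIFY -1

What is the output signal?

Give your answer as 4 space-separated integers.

Answer: -36 0 18 0

Derivation:
Input: [6, 0, -3, 0]
Stage 1 (AMPLIFY 3): 6*3=18, 0*3=0, -3*3=-9, 0*3=0 -> [18, 0, -9, 0]
Stage 2 (AMPLIFY 2): 18*2=36, 0*2=0, -9*2=-18, 0*2=0 -> [36, 0, -18, 0]
Stage 3 (AMPLIFY -1): 36*-1=-36, 0*-1=0, -18*-1=18, 0*-1=0 -> [-36, 0, 18, 0]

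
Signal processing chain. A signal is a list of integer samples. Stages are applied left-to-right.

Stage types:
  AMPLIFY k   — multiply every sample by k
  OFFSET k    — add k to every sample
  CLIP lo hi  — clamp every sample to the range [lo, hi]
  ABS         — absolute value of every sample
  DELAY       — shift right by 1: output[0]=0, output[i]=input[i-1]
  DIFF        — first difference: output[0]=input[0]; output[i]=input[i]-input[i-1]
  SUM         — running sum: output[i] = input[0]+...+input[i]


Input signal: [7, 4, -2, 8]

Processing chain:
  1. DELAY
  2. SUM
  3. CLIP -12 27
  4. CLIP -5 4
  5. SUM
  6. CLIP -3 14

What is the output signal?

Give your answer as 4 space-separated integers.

Answer: 0 4 8 12

Derivation:
Input: [7, 4, -2, 8]
Stage 1 (DELAY): [0, 7, 4, -2] = [0, 7, 4, -2] -> [0, 7, 4, -2]
Stage 2 (SUM): sum[0..0]=0, sum[0..1]=7, sum[0..2]=11, sum[0..3]=9 -> [0, 7, 11, 9]
Stage 3 (CLIP -12 27): clip(0,-12,27)=0, clip(7,-12,27)=7, clip(11,-12,27)=11, clip(9,-12,27)=9 -> [0, 7, 11, 9]
Stage 4 (CLIP -5 4): clip(0,-5,4)=0, clip(7,-5,4)=4, clip(11,-5,4)=4, clip(9,-5,4)=4 -> [0, 4, 4, 4]
Stage 5 (SUM): sum[0..0]=0, sum[0..1]=4, sum[0..2]=8, sum[0..3]=12 -> [0, 4, 8, 12]
Stage 6 (CLIP -3 14): clip(0,-3,14)=0, clip(4,-3,14)=4, clip(8,-3,14)=8, clip(12,-3,14)=12 -> [0, 4, 8, 12]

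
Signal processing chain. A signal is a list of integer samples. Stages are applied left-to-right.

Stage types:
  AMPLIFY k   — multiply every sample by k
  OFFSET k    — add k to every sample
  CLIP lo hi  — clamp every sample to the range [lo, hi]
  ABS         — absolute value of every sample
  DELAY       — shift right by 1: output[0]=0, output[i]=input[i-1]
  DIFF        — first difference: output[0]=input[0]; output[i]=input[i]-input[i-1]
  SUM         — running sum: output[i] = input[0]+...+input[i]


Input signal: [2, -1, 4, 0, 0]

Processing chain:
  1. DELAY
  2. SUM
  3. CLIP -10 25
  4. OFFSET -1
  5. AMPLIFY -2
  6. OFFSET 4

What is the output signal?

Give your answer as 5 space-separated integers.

Answer: 6 2 4 -4 -4

Derivation:
Input: [2, -1, 4, 0, 0]
Stage 1 (DELAY): [0, 2, -1, 4, 0] = [0, 2, -1, 4, 0] -> [0, 2, -1, 4, 0]
Stage 2 (SUM): sum[0..0]=0, sum[0..1]=2, sum[0..2]=1, sum[0..3]=5, sum[0..4]=5 -> [0, 2, 1, 5, 5]
Stage 3 (CLIP -10 25): clip(0,-10,25)=0, clip(2,-10,25)=2, clip(1,-10,25)=1, clip(5,-10,25)=5, clip(5,-10,25)=5 -> [0, 2, 1, 5, 5]
Stage 4 (OFFSET -1): 0+-1=-1, 2+-1=1, 1+-1=0, 5+-1=4, 5+-1=4 -> [-1, 1, 0, 4, 4]
Stage 5 (AMPLIFY -2): -1*-2=2, 1*-2=-2, 0*-2=0, 4*-2=-8, 4*-2=-8 -> [2, -2, 0, -8, -8]
Stage 6 (OFFSET 4): 2+4=6, -2+4=2, 0+4=4, -8+4=-4, -8+4=-4 -> [6, 2, 4, -4, -4]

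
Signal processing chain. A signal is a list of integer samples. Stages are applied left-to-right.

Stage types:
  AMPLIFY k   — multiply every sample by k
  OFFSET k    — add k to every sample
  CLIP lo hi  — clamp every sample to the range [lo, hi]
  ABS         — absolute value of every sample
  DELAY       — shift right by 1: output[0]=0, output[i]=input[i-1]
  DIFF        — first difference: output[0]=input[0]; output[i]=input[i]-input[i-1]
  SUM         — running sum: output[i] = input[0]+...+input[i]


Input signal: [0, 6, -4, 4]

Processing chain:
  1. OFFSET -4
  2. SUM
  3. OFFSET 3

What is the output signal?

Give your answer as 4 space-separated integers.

Input: [0, 6, -4, 4]
Stage 1 (OFFSET -4): 0+-4=-4, 6+-4=2, -4+-4=-8, 4+-4=0 -> [-4, 2, -8, 0]
Stage 2 (SUM): sum[0..0]=-4, sum[0..1]=-2, sum[0..2]=-10, sum[0..3]=-10 -> [-4, -2, -10, -10]
Stage 3 (OFFSET 3): -4+3=-1, -2+3=1, -10+3=-7, -10+3=-7 -> [-1, 1, -7, -7]

Answer: -1 1 -7 -7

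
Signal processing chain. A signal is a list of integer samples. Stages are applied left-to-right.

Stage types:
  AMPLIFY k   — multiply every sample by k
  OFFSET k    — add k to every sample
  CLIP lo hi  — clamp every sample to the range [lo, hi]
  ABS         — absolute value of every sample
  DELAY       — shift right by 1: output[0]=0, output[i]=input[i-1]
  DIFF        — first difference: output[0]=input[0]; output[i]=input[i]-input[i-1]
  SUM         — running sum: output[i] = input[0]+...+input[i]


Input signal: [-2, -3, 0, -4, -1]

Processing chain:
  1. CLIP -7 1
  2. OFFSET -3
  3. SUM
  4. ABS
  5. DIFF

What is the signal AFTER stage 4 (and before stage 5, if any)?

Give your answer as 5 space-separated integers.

Answer: 5 11 14 21 25

Derivation:
Input: [-2, -3, 0, -4, -1]
Stage 1 (CLIP -7 1): clip(-2,-7,1)=-2, clip(-3,-7,1)=-3, clip(0,-7,1)=0, clip(-4,-7,1)=-4, clip(-1,-7,1)=-1 -> [-2, -3, 0, -4, -1]
Stage 2 (OFFSET -3): -2+-3=-5, -3+-3=-6, 0+-3=-3, -4+-3=-7, -1+-3=-4 -> [-5, -6, -3, -7, -4]
Stage 3 (SUM): sum[0..0]=-5, sum[0..1]=-11, sum[0..2]=-14, sum[0..3]=-21, sum[0..4]=-25 -> [-5, -11, -14, -21, -25]
Stage 4 (ABS): |-5|=5, |-11|=11, |-14|=14, |-21|=21, |-25|=25 -> [5, 11, 14, 21, 25]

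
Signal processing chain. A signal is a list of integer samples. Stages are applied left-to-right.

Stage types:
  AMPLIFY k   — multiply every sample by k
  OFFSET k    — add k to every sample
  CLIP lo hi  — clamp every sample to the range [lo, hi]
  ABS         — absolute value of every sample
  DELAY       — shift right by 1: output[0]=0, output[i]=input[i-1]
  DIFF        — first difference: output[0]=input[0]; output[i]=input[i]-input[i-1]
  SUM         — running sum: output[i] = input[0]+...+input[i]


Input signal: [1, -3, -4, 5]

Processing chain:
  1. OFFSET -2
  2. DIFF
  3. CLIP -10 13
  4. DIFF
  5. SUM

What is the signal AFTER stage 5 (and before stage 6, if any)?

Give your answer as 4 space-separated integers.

Answer: -1 -4 -1 9

Derivation:
Input: [1, -3, -4, 5]
Stage 1 (OFFSET -2): 1+-2=-1, -3+-2=-5, -4+-2=-6, 5+-2=3 -> [-1, -5, -6, 3]
Stage 2 (DIFF): s[0]=-1, -5--1=-4, -6--5=-1, 3--6=9 -> [-1, -4, -1, 9]
Stage 3 (CLIP -10 13): clip(-1,-10,13)=-1, clip(-4,-10,13)=-4, clip(-1,-10,13)=-1, clip(9,-10,13)=9 -> [-1, -4, -1, 9]
Stage 4 (DIFF): s[0]=-1, -4--1=-3, -1--4=3, 9--1=10 -> [-1, -3, 3, 10]
Stage 5 (SUM): sum[0..0]=-1, sum[0..1]=-4, sum[0..2]=-1, sum[0..3]=9 -> [-1, -4, -1, 9]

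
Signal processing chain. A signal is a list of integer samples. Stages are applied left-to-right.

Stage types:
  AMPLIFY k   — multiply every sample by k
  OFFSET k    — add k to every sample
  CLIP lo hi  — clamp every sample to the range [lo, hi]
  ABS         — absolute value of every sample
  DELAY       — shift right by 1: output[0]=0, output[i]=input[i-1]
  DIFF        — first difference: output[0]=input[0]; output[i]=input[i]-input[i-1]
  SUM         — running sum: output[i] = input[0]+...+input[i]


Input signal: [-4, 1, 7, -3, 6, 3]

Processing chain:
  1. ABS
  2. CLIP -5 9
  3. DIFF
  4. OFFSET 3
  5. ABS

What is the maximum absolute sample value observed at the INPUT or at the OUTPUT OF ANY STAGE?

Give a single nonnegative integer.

Input: [-4, 1, 7, -3, 6, 3] (max |s|=7)
Stage 1 (ABS): |-4|=4, |1|=1, |7|=7, |-3|=3, |6|=6, |3|=3 -> [4, 1, 7, 3, 6, 3] (max |s|=7)
Stage 2 (CLIP -5 9): clip(4,-5,9)=4, clip(1,-5,9)=1, clip(7,-5,9)=7, clip(3,-5,9)=3, clip(6,-5,9)=6, clip(3,-5,9)=3 -> [4, 1, 7, 3, 6, 3] (max |s|=7)
Stage 3 (DIFF): s[0]=4, 1-4=-3, 7-1=6, 3-7=-4, 6-3=3, 3-6=-3 -> [4, -3, 6, -4, 3, -3] (max |s|=6)
Stage 4 (OFFSET 3): 4+3=7, -3+3=0, 6+3=9, -4+3=-1, 3+3=6, -3+3=0 -> [7, 0, 9, -1, 6, 0] (max |s|=9)
Stage 5 (ABS): |7|=7, |0|=0, |9|=9, |-1|=1, |6|=6, |0|=0 -> [7, 0, 9, 1, 6, 0] (max |s|=9)
Overall max amplitude: 9

Answer: 9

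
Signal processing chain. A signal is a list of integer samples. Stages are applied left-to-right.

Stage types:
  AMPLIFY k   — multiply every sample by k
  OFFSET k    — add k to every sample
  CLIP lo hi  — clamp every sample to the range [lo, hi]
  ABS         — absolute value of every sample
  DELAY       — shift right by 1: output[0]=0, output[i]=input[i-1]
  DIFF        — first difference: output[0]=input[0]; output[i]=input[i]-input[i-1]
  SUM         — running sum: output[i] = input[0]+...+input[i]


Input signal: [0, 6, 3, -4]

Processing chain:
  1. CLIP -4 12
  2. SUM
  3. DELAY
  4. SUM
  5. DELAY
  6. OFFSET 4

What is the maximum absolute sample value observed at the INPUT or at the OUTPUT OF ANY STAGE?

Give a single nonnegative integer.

Input: [0, 6, 3, -4] (max |s|=6)
Stage 1 (CLIP -4 12): clip(0,-4,12)=0, clip(6,-4,12)=6, clip(3,-4,12)=3, clip(-4,-4,12)=-4 -> [0, 6, 3, -4] (max |s|=6)
Stage 2 (SUM): sum[0..0]=0, sum[0..1]=6, sum[0..2]=9, sum[0..3]=5 -> [0, 6, 9, 5] (max |s|=9)
Stage 3 (DELAY): [0, 0, 6, 9] = [0, 0, 6, 9] -> [0, 0, 6, 9] (max |s|=9)
Stage 4 (SUM): sum[0..0]=0, sum[0..1]=0, sum[0..2]=6, sum[0..3]=15 -> [0, 0, 6, 15] (max |s|=15)
Stage 5 (DELAY): [0, 0, 0, 6] = [0, 0, 0, 6] -> [0, 0, 0, 6] (max |s|=6)
Stage 6 (OFFSET 4): 0+4=4, 0+4=4, 0+4=4, 6+4=10 -> [4, 4, 4, 10] (max |s|=10)
Overall max amplitude: 15

Answer: 15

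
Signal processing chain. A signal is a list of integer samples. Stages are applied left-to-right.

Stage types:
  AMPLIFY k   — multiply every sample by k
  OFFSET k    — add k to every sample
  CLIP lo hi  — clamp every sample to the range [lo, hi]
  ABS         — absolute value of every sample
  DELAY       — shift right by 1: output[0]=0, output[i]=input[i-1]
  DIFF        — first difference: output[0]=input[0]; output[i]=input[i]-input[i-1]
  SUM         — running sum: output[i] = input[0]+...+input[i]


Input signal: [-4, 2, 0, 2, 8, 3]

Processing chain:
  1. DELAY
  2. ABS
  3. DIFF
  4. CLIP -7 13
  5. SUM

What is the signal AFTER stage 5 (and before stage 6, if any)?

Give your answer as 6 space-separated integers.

Answer: 0 4 2 0 2 8

Derivation:
Input: [-4, 2, 0, 2, 8, 3]
Stage 1 (DELAY): [0, -4, 2, 0, 2, 8] = [0, -4, 2, 0, 2, 8] -> [0, -4, 2, 0, 2, 8]
Stage 2 (ABS): |0|=0, |-4|=4, |2|=2, |0|=0, |2|=2, |8|=8 -> [0, 4, 2, 0, 2, 8]
Stage 3 (DIFF): s[0]=0, 4-0=4, 2-4=-2, 0-2=-2, 2-0=2, 8-2=6 -> [0, 4, -2, -2, 2, 6]
Stage 4 (CLIP -7 13): clip(0,-7,13)=0, clip(4,-7,13)=4, clip(-2,-7,13)=-2, clip(-2,-7,13)=-2, clip(2,-7,13)=2, clip(6,-7,13)=6 -> [0, 4, -2, -2, 2, 6]
Stage 5 (SUM): sum[0..0]=0, sum[0..1]=4, sum[0..2]=2, sum[0..3]=0, sum[0..4]=2, sum[0..5]=8 -> [0, 4, 2, 0, 2, 8]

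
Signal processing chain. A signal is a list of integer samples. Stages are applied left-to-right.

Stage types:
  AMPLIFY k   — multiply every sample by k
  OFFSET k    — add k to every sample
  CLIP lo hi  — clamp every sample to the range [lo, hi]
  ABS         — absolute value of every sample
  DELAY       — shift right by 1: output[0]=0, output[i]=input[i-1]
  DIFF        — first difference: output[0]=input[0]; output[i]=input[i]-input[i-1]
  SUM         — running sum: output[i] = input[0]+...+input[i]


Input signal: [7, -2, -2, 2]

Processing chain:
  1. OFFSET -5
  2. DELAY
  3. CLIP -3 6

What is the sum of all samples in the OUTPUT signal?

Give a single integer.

Input: [7, -2, -2, 2]
Stage 1 (OFFSET -5): 7+-5=2, -2+-5=-7, -2+-5=-7, 2+-5=-3 -> [2, -7, -7, -3]
Stage 2 (DELAY): [0, 2, -7, -7] = [0, 2, -7, -7] -> [0, 2, -7, -7]
Stage 3 (CLIP -3 6): clip(0,-3,6)=0, clip(2,-3,6)=2, clip(-7,-3,6)=-3, clip(-7,-3,6)=-3 -> [0, 2, -3, -3]
Output sum: -4

Answer: -4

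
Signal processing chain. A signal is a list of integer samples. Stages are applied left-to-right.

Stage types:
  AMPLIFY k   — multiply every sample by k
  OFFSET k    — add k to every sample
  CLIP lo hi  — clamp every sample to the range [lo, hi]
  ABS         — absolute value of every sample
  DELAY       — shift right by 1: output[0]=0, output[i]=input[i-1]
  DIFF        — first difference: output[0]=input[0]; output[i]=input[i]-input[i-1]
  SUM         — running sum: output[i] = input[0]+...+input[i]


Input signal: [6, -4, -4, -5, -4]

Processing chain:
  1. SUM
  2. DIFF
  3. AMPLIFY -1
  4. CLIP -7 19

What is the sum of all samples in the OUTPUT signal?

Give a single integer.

Answer: 11

Derivation:
Input: [6, -4, -4, -5, -4]
Stage 1 (SUM): sum[0..0]=6, sum[0..1]=2, sum[0..2]=-2, sum[0..3]=-7, sum[0..4]=-11 -> [6, 2, -2, -7, -11]
Stage 2 (DIFF): s[0]=6, 2-6=-4, -2-2=-4, -7--2=-5, -11--7=-4 -> [6, -4, -4, -5, -4]
Stage 3 (AMPLIFY -1): 6*-1=-6, -4*-1=4, -4*-1=4, -5*-1=5, -4*-1=4 -> [-6, 4, 4, 5, 4]
Stage 4 (CLIP -7 19): clip(-6,-7,19)=-6, clip(4,-7,19)=4, clip(4,-7,19)=4, clip(5,-7,19)=5, clip(4,-7,19)=4 -> [-6, 4, 4, 5, 4]
Output sum: 11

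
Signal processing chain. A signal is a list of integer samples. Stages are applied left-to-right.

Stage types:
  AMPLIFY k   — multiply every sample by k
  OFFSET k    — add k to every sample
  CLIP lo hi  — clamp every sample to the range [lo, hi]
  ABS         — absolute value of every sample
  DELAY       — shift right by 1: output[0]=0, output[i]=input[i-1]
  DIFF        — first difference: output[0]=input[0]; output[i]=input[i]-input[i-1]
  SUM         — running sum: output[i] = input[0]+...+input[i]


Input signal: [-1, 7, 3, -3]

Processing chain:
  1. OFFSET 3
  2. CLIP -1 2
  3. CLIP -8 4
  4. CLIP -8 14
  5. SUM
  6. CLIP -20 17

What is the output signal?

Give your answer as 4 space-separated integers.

Input: [-1, 7, 3, -3]
Stage 1 (OFFSET 3): -1+3=2, 7+3=10, 3+3=6, -3+3=0 -> [2, 10, 6, 0]
Stage 2 (CLIP -1 2): clip(2,-1,2)=2, clip(10,-1,2)=2, clip(6,-1,2)=2, clip(0,-1,2)=0 -> [2, 2, 2, 0]
Stage 3 (CLIP -8 4): clip(2,-8,4)=2, clip(2,-8,4)=2, clip(2,-8,4)=2, clip(0,-8,4)=0 -> [2, 2, 2, 0]
Stage 4 (CLIP -8 14): clip(2,-8,14)=2, clip(2,-8,14)=2, clip(2,-8,14)=2, clip(0,-8,14)=0 -> [2, 2, 2, 0]
Stage 5 (SUM): sum[0..0]=2, sum[0..1]=4, sum[0..2]=6, sum[0..3]=6 -> [2, 4, 6, 6]
Stage 6 (CLIP -20 17): clip(2,-20,17)=2, clip(4,-20,17)=4, clip(6,-20,17)=6, clip(6,-20,17)=6 -> [2, 4, 6, 6]

Answer: 2 4 6 6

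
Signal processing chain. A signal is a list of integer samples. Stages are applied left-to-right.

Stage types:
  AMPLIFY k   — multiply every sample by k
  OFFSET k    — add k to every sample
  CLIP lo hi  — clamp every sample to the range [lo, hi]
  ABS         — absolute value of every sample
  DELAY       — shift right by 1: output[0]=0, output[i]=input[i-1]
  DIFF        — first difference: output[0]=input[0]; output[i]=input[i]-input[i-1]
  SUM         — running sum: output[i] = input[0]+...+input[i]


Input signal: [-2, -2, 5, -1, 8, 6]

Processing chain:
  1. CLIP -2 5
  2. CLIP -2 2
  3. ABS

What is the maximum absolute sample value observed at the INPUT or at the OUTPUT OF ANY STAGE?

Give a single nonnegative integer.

Answer: 8

Derivation:
Input: [-2, -2, 5, -1, 8, 6] (max |s|=8)
Stage 1 (CLIP -2 5): clip(-2,-2,5)=-2, clip(-2,-2,5)=-2, clip(5,-2,5)=5, clip(-1,-2,5)=-1, clip(8,-2,5)=5, clip(6,-2,5)=5 -> [-2, -2, 5, -1, 5, 5] (max |s|=5)
Stage 2 (CLIP -2 2): clip(-2,-2,2)=-2, clip(-2,-2,2)=-2, clip(5,-2,2)=2, clip(-1,-2,2)=-1, clip(5,-2,2)=2, clip(5,-2,2)=2 -> [-2, -2, 2, -1, 2, 2] (max |s|=2)
Stage 3 (ABS): |-2|=2, |-2|=2, |2|=2, |-1|=1, |2|=2, |2|=2 -> [2, 2, 2, 1, 2, 2] (max |s|=2)
Overall max amplitude: 8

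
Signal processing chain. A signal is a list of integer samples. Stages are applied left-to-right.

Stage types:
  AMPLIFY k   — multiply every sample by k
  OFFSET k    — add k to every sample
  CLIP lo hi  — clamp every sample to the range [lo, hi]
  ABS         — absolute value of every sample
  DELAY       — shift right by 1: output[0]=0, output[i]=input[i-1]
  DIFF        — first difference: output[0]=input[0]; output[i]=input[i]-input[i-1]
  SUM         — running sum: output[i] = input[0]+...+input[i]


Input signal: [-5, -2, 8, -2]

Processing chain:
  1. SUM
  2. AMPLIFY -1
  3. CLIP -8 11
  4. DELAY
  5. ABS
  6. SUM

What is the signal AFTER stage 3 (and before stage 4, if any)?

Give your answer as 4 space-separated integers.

Answer: 5 7 -1 1

Derivation:
Input: [-5, -2, 8, -2]
Stage 1 (SUM): sum[0..0]=-5, sum[0..1]=-7, sum[0..2]=1, sum[0..3]=-1 -> [-5, -7, 1, -1]
Stage 2 (AMPLIFY -1): -5*-1=5, -7*-1=7, 1*-1=-1, -1*-1=1 -> [5, 7, -1, 1]
Stage 3 (CLIP -8 11): clip(5,-8,11)=5, clip(7,-8,11)=7, clip(-1,-8,11)=-1, clip(1,-8,11)=1 -> [5, 7, -1, 1]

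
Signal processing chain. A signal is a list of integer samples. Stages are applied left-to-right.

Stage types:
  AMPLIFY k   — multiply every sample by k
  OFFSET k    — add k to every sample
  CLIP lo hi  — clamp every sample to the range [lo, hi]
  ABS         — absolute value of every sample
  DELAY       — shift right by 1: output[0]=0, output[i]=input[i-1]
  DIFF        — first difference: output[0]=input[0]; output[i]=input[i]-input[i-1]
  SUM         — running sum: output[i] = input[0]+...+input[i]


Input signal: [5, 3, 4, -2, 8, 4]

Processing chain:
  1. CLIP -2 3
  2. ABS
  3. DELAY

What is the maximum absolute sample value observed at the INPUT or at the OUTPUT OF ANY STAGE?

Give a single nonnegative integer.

Input: [5, 3, 4, -2, 8, 4] (max |s|=8)
Stage 1 (CLIP -2 3): clip(5,-2,3)=3, clip(3,-2,3)=3, clip(4,-2,3)=3, clip(-2,-2,3)=-2, clip(8,-2,3)=3, clip(4,-2,3)=3 -> [3, 3, 3, -2, 3, 3] (max |s|=3)
Stage 2 (ABS): |3|=3, |3|=3, |3|=3, |-2|=2, |3|=3, |3|=3 -> [3, 3, 3, 2, 3, 3] (max |s|=3)
Stage 3 (DELAY): [0, 3, 3, 3, 2, 3] = [0, 3, 3, 3, 2, 3] -> [0, 3, 3, 3, 2, 3] (max |s|=3)
Overall max amplitude: 8

Answer: 8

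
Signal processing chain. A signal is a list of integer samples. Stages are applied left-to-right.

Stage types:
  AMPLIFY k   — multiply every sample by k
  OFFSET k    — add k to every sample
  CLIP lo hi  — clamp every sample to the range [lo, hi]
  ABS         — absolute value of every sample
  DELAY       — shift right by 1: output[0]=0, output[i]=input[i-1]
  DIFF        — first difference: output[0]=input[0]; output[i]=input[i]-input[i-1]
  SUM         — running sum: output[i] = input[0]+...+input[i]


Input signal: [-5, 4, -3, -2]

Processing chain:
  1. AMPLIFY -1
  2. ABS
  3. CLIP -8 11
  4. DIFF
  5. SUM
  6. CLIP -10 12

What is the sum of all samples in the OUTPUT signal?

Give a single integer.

Answer: 14

Derivation:
Input: [-5, 4, -3, -2]
Stage 1 (AMPLIFY -1): -5*-1=5, 4*-1=-4, -3*-1=3, -2*-1=2 -> [5, -4, 3, 2]
Stage 2 (ABS): |5|=5, |-4|=4, |3|=3, |2|=2 -> [5, 4, 3, 2]
Stage 3 (CLIP -8 11): clip(5,-8,11)=5, clip(4,-8,11)=4, clip(3,-8,11)=3, clip(2,-8,11)=2 -> [5, 4, 3, 2]
Stage 4 (DIFF): s[0]=5, 4-5=-1, 3-4=-1, 2-3=-1 -> [5, -1, -1, -1]
Stage 5 (SUM): sum[0..0]=5, sum[0..1]=4, sum[0..2]=3, sum[0..3]=2 -> [5, 4, 3, 2]
Stage 6 (CLIP -10 12): clip(5,-10,12)=5, clip(4,-10,12)=4, clip(3,-10,12)=3, clip(2,-10,12)=2 -> [5, 4, 3, 2]
Output sum: 14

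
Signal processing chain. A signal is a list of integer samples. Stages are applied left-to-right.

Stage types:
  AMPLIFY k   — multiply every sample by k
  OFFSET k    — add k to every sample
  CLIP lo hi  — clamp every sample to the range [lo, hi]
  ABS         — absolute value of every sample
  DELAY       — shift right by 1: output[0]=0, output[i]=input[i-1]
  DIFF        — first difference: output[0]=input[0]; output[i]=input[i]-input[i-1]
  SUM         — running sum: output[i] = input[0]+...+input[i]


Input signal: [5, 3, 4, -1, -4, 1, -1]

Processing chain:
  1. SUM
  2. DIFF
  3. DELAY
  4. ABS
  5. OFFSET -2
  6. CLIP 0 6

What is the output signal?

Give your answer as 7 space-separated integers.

Answer: 0 3 1 2 0 2 0

Derivation:
Input: [5, 3, 4, -1, -4, 1, -1]
Stage 1 (SUM): sum[0..0]=5, sum[0..1]=8, sum[0..2]=12, sum[0..3]=11, sum[0..4]=7, sum[0..5]=8, sum[0..6]=7 -> [5, 8, 12, 11, 7, 8, 7]
Stage 2 (DIFF): s[0]=5, 8-5=3, 12-8=4, 11-12=-1, 7-11=-4, 8-7=1, 7-8=-1 -> [5, 3, 4, -1, -4, 1, -1]
Stage 3 (DELAY): [0, 5, 3, 4, -1, -4, 1] = [0, 5, 3, 4, -1, -4, 1] -> [0, 5, 3, 4, -1, -4, 1]
Stage 4 (ABS): |0|=0, |5|=5, |3|=3, |4|=4, |-1|=1, |-4|=4, |1|=1 -> [0, 5, 3, 4, 1, 4, 1]
Stage 5 (OFFSET -2): 0+-2=-2, 5+-2=3, 3+-2=1, 4+-2=2, 1+-2=-1, 4+-2=2, 1+-2=-1 -> [-2, 3, 1, 2, -1, 2, -1]
Stage 6 (CLIP 0 6): clip(-2,0,6)=0, clip(3,0,6)=3, clip(1,0,6)=1, clip(2,0,6)=2, clip(-1,0,6)=0, clip(2,0,6)=2, clip(-1,0,6)=0 -> [0, 3, 1, 2, 0, 2, 0]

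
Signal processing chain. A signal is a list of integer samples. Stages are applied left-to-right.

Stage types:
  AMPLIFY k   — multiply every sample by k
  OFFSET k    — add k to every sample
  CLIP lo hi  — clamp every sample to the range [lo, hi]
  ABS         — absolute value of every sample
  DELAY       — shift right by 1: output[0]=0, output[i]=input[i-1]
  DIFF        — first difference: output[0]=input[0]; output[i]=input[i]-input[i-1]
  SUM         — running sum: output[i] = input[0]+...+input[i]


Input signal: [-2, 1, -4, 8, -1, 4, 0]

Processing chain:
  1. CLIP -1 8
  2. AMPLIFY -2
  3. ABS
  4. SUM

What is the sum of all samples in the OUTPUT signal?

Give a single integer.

Input: [-2, 1, -4, 8, -1, 4, 0]
Stage 1 (CLIP -1 8): clip(-2,-1,8)=-1, clip(1,-1,8)=1, clip(-4,-1,8)=-1, clip(8,-1,8)=8, clip(-1,-1,8)=-1, clip(4,-1,8)=4, clip(0,-1,8)=0 -> [-1, 1, -1, 8, -1, 4, 0]
Stage 2 (AMPLIFY -2): -1*-2=2, 1*-2=-2, -1*-2=2, 8*-2=-16, -1*-2=2, 4*-2=-8, 0*-2=0 -> [2, -2, 2, -16, 2, -8, 0]
Stage 3 (ABS): |2|=2, |-2|=2, |2|=2, |-16|=16, |2|=2, |-8|=8, |0|=0 -> [2, 2, 2, 16, 2, 8, 0]
Stage 4 (SUM): sum[0..0]=2, sum[0..1]=4, sum[0..2]=6, sum[0..3]=22, sum[0..4]=24, sum[0..5]=32, sum[0..6]=32 -> [2, 4, 6, 22, 24, 32, 32]
Output sum: 122

Answer: 122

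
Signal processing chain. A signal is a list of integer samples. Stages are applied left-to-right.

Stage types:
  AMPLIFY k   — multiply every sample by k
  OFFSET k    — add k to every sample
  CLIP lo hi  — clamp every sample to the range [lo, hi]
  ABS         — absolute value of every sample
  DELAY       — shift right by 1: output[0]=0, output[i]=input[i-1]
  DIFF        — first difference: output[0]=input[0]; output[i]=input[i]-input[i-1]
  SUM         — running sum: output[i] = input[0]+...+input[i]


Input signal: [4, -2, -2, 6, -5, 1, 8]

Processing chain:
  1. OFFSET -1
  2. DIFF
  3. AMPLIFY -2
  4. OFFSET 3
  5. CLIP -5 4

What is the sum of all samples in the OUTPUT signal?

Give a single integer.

Answer: -7

Derivation:
Input: [4, -2, -2, 6, -5, 1, 8]
Stage 1 (OFFSET -1): 4+-1=3, -2+-1=-3, -2+-1=-3, 6+-1=5, -5+-1=-6, 1+-1=0, 8+-1=7 -> [3, -3, -3, 5, -6, 0, 7]
Stage 2 (DIFF): s[0]=3, -3-3=-6, -3--3=0, 5--3=8, -6-5=-11, 0--6=6, 7-0=7 -> [3, -6, 0, 8, -11, 6, 7]
Stage 3 (AMPLIFY -2): 3*-2=-6, -6*-2=12, 0*-2=0, 8*-2=-16, -11*-2=22, 6*-2=-12, 7*-2=-14 -> [-6, 12, 0, -16, 22, -12, -14]
Stage 4 (OFFSET 3): -6+3=-3, 12+3=15, 0+3=3, -16+3=-13, 22+3=25, -12+3=-9, -14+3=-11 -> [-3, 15, 3, -13, 25, -9, -11]
Stage 5 (CLIP -5 4): clip(-3,-5,4)=-3, clip(15,-5,4)=4, clip(3,-5,4)=3, clip(-13,-5,4)=-5, clip(25,-5,4)=4, clip(-9,-5,4)=-5, clip(-11,-5,4)=-5 -> [-3, 4, 3, -5, 4, -5, -5]
Output sum: -7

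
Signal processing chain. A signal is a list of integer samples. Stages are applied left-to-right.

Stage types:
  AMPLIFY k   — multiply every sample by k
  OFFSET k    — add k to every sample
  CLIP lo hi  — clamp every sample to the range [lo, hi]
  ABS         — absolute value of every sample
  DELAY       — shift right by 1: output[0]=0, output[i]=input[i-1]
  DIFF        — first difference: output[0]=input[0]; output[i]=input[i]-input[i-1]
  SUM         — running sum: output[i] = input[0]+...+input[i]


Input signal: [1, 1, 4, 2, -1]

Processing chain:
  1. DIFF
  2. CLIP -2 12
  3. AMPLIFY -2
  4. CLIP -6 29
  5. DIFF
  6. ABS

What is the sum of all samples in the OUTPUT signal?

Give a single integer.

Input: [1, 1, 4, 2, -1]
Stage 1 (DIFF): s[0]=1, 1-1=0, 4-1=3, 2-4=-2, -1-2=-3 -> [1, 0, 3, -2, -3]
Stage 2 (CLIP -2 12): clip(1,-2,12)=1, clip(0,-2,12)=0, clip(3,-2,12)=3, clip(-2,-2,12)=-2, clip(-3,-2,12)=-2 -> [1, 0, 3, -2, -2]
Stage 3 (AMPLIFY -2): 1*-2=-2, 0*-2=0, 3*-2=-6, -2*-2=4, -2*-2=4 -> [-2, 0, -6, 4, 4]
Stage 4 (CLIP -6 29): clip(-2,-6,29)=-2, clip(0,-6,29)=0, clip(-6,-6,29)=-6, clip(4,-6,29)=4, clip(4,-6,29)=4 -> [-2, 0, -6, 4, 4]
Stage 5 (DIFF): s[0]=-2, 0--2=2, -6-0=-6, 4--6=10, 4-4=0 -> [-2, 2, -6, 10, 0]
Stage 6 (ABS): |-2|=2, |2|=2, |-6|=6, |10|=10, |0|=0 -> [2, 2, 6, 10, 0]
Output sum: 20

Answer: 20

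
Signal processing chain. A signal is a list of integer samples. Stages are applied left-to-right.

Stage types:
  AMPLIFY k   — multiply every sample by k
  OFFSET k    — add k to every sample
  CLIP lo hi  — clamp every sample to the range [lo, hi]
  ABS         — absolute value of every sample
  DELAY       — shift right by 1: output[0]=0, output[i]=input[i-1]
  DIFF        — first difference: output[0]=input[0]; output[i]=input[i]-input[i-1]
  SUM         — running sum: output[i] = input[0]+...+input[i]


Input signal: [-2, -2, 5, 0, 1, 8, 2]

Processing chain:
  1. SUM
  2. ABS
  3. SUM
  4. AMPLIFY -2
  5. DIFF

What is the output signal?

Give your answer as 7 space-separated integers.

Input: [-2, -2, 5, 0, 1, 8, 2]
Stage 1 (SUM): sum[0..0]=-2, sum[0..1]=-4, sum[0..2]=1, sum[0..3]=1, sum[0..4]=2, sum[0..5]=10, sum[0..6]=12 -> [-2, -4, 1, 1, 2, 10, 12]
Stage 2 (ABS): |-2|=2, |-4|=4, |1|=1, |1|=1, |2|=2, |10|=10, |12|=12 -> [2, 4, 1, 1, 2, 10, 12]
Stage 3 (SUM): sum[0..0]=2, sum[0..1]=6, sum[0..2]=7, sum[0..3]=8, sum[0..4]=10, sum[0..5]=20, sum[0..6]=32 -> [2, 6, 7, 8, 10, 20, 32]
Stage 4 (AMPLIFY -2): 2*-2=-4, 6*-2=-12, 7*-2=-14, 8*-2=-16, 10*-2=-20, 20*-2=-40, 32*-2=-64 -> [-4, -12, -14, -16, -20, -40, -64]
Stage 5 (DIFF): s[0]=-4, -12--4=-8, -14--12=-2, -16--14=-2, -20--16=-4, -40--20=-20, -64--40=-24 -> [-4, -8, -2, -2, -4, -20, -24]

Answer: -4 -8 -2 -2 -4 -20 -24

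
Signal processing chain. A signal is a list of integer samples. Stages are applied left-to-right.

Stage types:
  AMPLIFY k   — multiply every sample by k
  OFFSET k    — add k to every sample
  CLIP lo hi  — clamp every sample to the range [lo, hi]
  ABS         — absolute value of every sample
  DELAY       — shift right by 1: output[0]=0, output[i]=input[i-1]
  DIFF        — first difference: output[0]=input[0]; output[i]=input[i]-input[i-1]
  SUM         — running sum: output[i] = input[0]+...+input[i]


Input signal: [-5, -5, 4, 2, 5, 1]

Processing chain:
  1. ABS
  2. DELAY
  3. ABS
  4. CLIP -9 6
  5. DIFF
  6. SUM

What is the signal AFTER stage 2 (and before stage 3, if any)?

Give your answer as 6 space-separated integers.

Answer: 0 5 5 4 2 5

Derivation:
Input: [-5, -5, 4, 2, 5, 1]
Stage 1 (ABS): |-5|=5, |-5|=5, |4|=4, |2|=2, |5|=5, |1|=1 -> [5, 5, 4, 2, 5, 1]
Stage 2 (DELAY): [0, 5, 5, 4, 2, 5] = [0, 5, 5, 4, 2, 5] -> [0, 5, 5, 4, 2, 5]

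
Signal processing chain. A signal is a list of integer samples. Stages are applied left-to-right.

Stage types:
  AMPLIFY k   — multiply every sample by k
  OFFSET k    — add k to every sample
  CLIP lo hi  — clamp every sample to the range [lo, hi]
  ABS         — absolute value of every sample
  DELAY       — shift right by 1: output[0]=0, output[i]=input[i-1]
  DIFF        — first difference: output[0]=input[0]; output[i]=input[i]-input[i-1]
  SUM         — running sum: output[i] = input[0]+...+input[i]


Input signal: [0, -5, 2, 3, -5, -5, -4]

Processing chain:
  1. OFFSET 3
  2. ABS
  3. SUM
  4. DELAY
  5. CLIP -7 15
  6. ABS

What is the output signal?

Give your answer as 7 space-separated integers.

Answer: 0 3 5 10 15 15 15

Derivation:
Input: [0, -5, 2, 3, -5, -5, -4]
Stage 1 (OFFSET 3): 0+3=3, -5+3=-2, 2+3=5, 3+3=6, -5+3=-2, -5+3=-2, -4+3=-1 -> [3, -2, 5, 6, -2, -2, -1]
Stage 2 (ABS): |3|=3, |-2|=2, |5|=5, |6|=6, |-2|=2, |-2|=2, |-1|=1 -> [3, 2, 5, 6, 2, 2, 1]
Stage 3 (SUM): sum[0..0]=3, sum[0..1]=5, sum[0..2]=10, sum[0..3]=16, sum[0..4]=18, sum[0..5]=20, sum[0..6]=21 -> [3, 5, 10, 16, 18, 20, 21]
Stage 4 (DELAY): [0, 3, 5, 10, 16, 18, 20] = [0, 3, 5, 10, 16, 18, 20] -> [0, 3, 5, 10, 16, 18, 20]
Stage 5 (CLIP -7 15): clip(0,-7,15)=0, clip(3,-7,15)=3, clip(5,-7,15)=5, clip(10,-7,15)=10, clip(16,-7,15)=15, clip(18,-7,15)=15, clip(20,-7,15)=15 -> [0, 3, 5, 10, 15, 15, 15]
Stage 6 (ABS): |0|=0, |3|=3, |5|=5, |10|=10, |15|=15, |15|=15, |15|=15 -> [0, 3, 5, 10, 15, 15, 15]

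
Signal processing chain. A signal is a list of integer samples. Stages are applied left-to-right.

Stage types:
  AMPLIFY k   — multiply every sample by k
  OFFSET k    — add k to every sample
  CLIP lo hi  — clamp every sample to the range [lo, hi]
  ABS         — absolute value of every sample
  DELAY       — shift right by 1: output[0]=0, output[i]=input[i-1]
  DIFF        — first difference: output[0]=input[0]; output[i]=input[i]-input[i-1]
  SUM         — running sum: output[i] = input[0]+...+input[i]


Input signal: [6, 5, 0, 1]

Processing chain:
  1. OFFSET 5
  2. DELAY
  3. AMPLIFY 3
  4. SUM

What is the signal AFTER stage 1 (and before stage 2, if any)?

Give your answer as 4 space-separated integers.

Answer: 11 10 5 6

Derivation:
Input: [6, 5, 0, 1]
Stage 1 (OFFSET 5): 6+5=11, 5+5=10, 0+5=5, 1+5=6 -> [11, 10, 5, 6]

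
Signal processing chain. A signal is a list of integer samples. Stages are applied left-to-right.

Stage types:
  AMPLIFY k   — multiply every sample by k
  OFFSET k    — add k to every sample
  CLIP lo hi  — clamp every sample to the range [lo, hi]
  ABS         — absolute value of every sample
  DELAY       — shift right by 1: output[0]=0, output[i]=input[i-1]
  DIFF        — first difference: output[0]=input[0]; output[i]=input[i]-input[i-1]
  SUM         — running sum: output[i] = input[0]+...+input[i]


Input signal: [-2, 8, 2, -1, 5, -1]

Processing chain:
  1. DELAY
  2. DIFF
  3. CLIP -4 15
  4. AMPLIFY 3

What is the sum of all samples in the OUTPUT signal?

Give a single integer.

Answer: 21

Derivation:
Input: [-2, 8, 2, -1, 5, -1]
Stage 1 (DELAY): [0, -2, 8, 2, -1, 5] = [0, -2, 8, 2, -1, 5] -> [0, -2, 8, 2, -1, 5]
Stage 2 (DIFF): s[0]=0, -2-0=-2, 8--2=10, 2-8=-6, -1-2=-3, 5--1=6 -> [0, -2, 10, -6, -3, 6]
Stage 3 (CLIP -4 15): clip(0,-4,15)=0, clip(-2,-4,15)=-2, clip(10,-4,15)=10, clip(-6,-4,15)=-4, clip(-3,-4,15)=-3, clip(6,-4,15)=6 -> [0, -2, 10, -4, -3, 6]
Stage 4 (AMPLIFY 3): 0*3=0, -2*3=-6, 10*3=30, -4*3=-12, -3*3=-9, 6*3=18 -> [0, -6, 30, -12, -9, 18]
Output sum: 21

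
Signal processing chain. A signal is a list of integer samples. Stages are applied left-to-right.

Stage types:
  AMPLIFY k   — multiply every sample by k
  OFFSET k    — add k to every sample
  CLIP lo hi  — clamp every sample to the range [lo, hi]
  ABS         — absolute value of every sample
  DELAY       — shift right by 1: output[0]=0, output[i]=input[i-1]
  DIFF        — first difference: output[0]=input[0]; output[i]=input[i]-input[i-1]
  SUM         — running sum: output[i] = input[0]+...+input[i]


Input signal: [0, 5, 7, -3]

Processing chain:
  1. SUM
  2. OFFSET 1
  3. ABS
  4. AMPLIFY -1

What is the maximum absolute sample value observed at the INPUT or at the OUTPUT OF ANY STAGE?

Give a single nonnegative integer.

Answer: 13

Derivation:
Input: [0, 5, 7, -3] (max |s|=7)
Stage 1 (SUM): sum[0..0]=0, sum[0..1]=5, sum[0..2]=12, sum[0..3]=9 -> [0, 5, 12, 9] (max |s|=12)
Stage 2 (OFFSET 1): 0+1=1, 5+1=6, 12+1=13, 9+1=10 -> [1, 6, 13, 10] (max |s|=13)
Stage 3 (ABS): |1|=1, |6|=6, |13|=13, |10|=10 -> [1, 6, 13, 10] (max |s|=13)
Stage 4 (AMPLIFY -1): 1*-1=-1, 6*-1=-6, 13*-1=-13, 10*-1=-10 -> [-1, -6, -13, -10] (max |s|=13)
Overall max amplitude: 13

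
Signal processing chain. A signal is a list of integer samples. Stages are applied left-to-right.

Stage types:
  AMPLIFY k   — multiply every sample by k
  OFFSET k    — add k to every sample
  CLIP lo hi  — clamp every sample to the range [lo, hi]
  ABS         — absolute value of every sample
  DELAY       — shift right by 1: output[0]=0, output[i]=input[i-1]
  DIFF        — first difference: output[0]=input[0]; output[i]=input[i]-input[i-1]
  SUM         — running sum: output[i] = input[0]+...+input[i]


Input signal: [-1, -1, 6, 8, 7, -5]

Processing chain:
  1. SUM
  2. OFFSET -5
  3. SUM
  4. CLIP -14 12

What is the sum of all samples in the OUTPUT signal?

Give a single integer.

Answer: -21

Derivation:
Input: [-1, -1, 6, 8, 7, -5]
Stage 1 (SUM): sum[0..0]=-1, sum[0..1]=-2, sum[0..2]=4, sum[0..3]=12, sum[0..4]=19, sum[0..5]=14 -> [-1, -2, 4, 12, 19, 14]
Stage 2 (OFFSET -5): -1+-5=-6, -2+-5=-7, 4+-5=-1, 12+-5=7, 19+-5=14, 14+-5=9 -> [-6, -7, -1, 7, 14, 9]
Stage 3 (SUM): sum[0..0]=-6, sum[0..1]=-13, sum[0..2]=-14, sum[0..3]=-7, sum[0..4]=7, sum[0..5]=16 -> [-6, -13, -14, -7, 7, 16]
Stage 4 (CLIP -14 12): clip(-6,-14,12)=-6, clip(-13,-14,12)=-13, clip(-14,-14,12)=-14, clip(-7,-14,12)=-7, clip(7,-14,12)=7, clip(16,-14,12)=12 -> [-6, -13, -14, -7, 7, 12]
Output sum: -21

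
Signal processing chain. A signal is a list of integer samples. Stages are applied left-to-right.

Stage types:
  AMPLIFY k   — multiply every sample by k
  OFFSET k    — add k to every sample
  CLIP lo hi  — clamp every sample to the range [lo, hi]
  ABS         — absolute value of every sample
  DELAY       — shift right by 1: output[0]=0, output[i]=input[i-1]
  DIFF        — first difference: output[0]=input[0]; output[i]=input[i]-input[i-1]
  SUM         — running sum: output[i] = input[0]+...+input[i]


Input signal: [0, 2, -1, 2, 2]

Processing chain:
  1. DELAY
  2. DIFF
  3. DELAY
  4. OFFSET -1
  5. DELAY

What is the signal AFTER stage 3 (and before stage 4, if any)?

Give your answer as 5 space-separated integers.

Answer: 0 0 0 2 -3

Derivation:
Input: [0, 2, -1, 2, 2]
Stage 1 (DELAY): [0, 0, 2, -1, 2] = [0, 0, 2, -1, 2] -> [0, 0, 2, -1, 2]
Stage 2 (DIFF): s[0]=0, 0-0=0, 2-0=2, -1-2=-3, 2--1=3 -> [0, 0, 2, -3, 3]
Stage 3 (DELAY): [0, 0, 0, 2, -3] = [0, 0, 0, 2, -3] -> [0, 0, 0, 2, -3]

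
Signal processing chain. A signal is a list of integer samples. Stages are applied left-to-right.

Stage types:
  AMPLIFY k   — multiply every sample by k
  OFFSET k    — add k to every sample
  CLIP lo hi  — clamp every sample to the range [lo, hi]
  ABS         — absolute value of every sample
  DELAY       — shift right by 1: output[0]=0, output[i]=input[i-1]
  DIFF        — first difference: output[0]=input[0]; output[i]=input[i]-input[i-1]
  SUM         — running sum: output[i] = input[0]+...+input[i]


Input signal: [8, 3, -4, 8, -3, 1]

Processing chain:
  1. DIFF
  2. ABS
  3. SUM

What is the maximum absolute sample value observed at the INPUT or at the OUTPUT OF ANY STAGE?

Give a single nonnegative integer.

Answer: 47

Derivation:
Input: [8, 3, -4, 8, -3, 1] (max |s|=8)
Stage 1 (DIFF): s[0]=8, 3-8=-5, -4-3=-7, 8--4=12, -3-8=-11, 1--3=4 -> [8, -5, -7, 12, -11, 4] (max |s|=12)
Stage 2 (ABS): |8|=8, |-5|=5, |-7|=7, |12|=12, |-11|=11, |4|=4 -> [8, 5, 7, 12, 11, 4] (max |s|=12)
Stage 3 (SUM): sum[0..0]=8, sum[0..1]=13, sum[0..2]=20, sum[0..3]=32, sum[0..4]=43, sum[0..5]=47 -> [8, 13, 20, 32, 43, 47] (max |s|=47)
Overall max amplitude: 47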